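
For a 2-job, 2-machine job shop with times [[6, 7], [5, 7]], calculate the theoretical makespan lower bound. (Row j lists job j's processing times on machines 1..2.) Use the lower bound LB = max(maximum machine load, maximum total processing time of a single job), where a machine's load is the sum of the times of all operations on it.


Machine loads:
  Machine 1: 6 + 5 = 11
  Machine 2: 7 + 7 = 14
Max machine load = 14
Job totals:
  Job 1: 13
  Job 2: 12
Max job total = 13
Lower bound = max(14, 13) = 14

14


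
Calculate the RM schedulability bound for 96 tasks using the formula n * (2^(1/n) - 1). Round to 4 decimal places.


Compute 2^(1/96) = 1.0072464122
Subtract 1: 1.0072464122 - 1 = 0.0072464122
Multiply by n: 96 * 0.0072464122 = 0.6956555712
Round to 4 dp: 0.6957

0.6957


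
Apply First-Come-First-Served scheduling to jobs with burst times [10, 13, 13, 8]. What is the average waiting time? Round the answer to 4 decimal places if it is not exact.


FCFS order (as given): [10, 13, 13, 8]
Waiting times:
  Job 1: wait = 0
  Job 2: wait = 10
  Job 3: wait = 23
  Job 4: wait = 36
Sum of waiting times = 69
Average waiting time = 69/4 = 17.25

17.25


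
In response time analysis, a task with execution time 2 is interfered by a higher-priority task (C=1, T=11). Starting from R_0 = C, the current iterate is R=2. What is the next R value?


R_next = C + ceil(R_prev / T_hp) * C_hp
ceil(2 / 11) = ceil(0.1818) = 1
Interference = 1 * 1 = 1
R_next = 2 + 1 = 3

3


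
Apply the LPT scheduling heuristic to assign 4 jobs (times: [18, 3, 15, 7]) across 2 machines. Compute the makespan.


Sort jobs in decreasing order (LPT): [18, 15, 7, 3]
Assign each job to the least loaded machine:
  Machine 1: jobs [18, 3], load = 21
  Machine 2: jobs [15, 7], load = 22
Makespan = max load = 22

22


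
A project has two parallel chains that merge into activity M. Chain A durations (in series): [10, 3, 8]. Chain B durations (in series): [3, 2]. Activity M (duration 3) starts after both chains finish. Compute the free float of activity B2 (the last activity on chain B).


ES(B2) = sum of predecessors on chain B = 3
EF(B2) = ES + duration = 3 + 2 = 5
Successor of B2 is M. ES(M) = max(sum(A), sum(B)) = max(21, 5) = 21
Free float = ES(successor) - EF(current) = 21 - 5 = 16

16


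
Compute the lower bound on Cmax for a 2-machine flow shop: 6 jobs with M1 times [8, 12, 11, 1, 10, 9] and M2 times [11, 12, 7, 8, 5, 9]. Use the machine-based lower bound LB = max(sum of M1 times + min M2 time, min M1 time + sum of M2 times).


LB1 = sum(M1 times) + min(M2 times) = 51 + 5 = 56
LB2 = min(M1 times) + sum(M2 times) = 1 + 52 = 53
Lower bound = max(LB1, LB2) = max(56, 53) = 56

56


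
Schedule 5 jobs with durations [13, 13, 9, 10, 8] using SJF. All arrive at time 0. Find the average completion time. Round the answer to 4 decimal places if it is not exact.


SJF order (ascending): [8, 9, 10, 13, 13]
Completion times:
  Job 1: burst=8, C=8
  Job 2: burst=9, C=17
  Job 3: burst=10, C=27
  Job 4: burst=13, C=40
  Job 5: burst=13, C=53
Average completion = 145/5 = 29.0

29.0


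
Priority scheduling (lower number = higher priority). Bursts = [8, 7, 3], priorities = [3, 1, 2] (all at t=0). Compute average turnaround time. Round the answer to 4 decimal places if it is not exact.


Sort by priority (ascending = highest first):
Order: [(1, 7), (2, 3), (3, 8)]
Completion times:
  Priority 1, burst=7, C=7
  Priority 2, burst=3, C=10
  Priority 3, burst=8, C=18
Average turnaround = 35/3 = 11.6667

11.6667


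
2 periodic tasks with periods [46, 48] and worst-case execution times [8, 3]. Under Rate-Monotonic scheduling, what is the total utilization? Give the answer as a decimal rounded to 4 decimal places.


Compute individual utilizations (exact fractions):
  Task 1: C/T = 8/46 = 4/23 (approx. 0.1739)
  Task 2: C/T = 3/48 = 1/16 (approx. 0.0625)
Total utilization U = 4/23 + 1/16 = 87/368
Rounded to 4 decimal places: U = 0.2364
RM (Liu & Layland) bound for 2 tasks = 0.828427; compare with U = 87/368 (approx. 0.236413)
U <= bound, so schedulable by RM sufficient condition.

0.2364


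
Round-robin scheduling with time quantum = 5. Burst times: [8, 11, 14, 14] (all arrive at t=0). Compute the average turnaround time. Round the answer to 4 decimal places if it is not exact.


Time quantum = 5
Execution trace:
  J1 runs 5 units, time = 5
  J2 runs 5 units, time = 10
  J3 runs 5 units, time = 15
  J4 runs 5 units, time = 20
  J1 runs 3 units, time = 23
  J2 runs 5 units, time = 28
  J3 runs 5 units, time = 33
  J4 runs 5 units, time = 38
  J2 runs 1 units, time = 39
  J3 runs 4 units, time = 43
  J4 runs 4 units, time = 47
Finish times: [23, 39, 43, 47]
Average turnaround = 152/4 = 38.0

38.0


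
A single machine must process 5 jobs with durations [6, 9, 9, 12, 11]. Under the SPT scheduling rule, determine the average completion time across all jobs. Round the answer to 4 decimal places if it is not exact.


Sort jobs by processing time (SPT order): [6, 9, 9, 11, 12]
Compute completion times sequentially:
  Job 1: processing = 6, completes at 6
  Job 2: processing = 9, completes at 15
  Job 3: processing = 9, completes at 24
  Job 4: processing = 11, completes at 35
  Job 5: processing = 12, completes at 47
Sum of completion times = 127
Average completion time = 127/5 = 25.4

25.4


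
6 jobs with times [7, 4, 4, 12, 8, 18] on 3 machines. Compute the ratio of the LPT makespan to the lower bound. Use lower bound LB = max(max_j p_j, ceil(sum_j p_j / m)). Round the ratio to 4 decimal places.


LPT order: [18, 12, 8, 7, 4, 4]
Machine loads after assignment: [18, 16, 19]
LPT makespan = 19
Lower bound = max(max_job, ceil(total/3)) = max(18, 18) = 18
Ratio = 19 / 18 = 1.0556

1.0556


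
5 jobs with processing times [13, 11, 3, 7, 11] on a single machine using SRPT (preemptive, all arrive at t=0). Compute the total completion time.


Since all jobs arrive at t=0, SRPT equals SPT ordering.
SPT order: [3, 7, 11, 11, 13]
Completion times:
  Job 1: p=3, C=3
  Job 2: p=7, C=10
  Job 3: p=11, C=21
  Job 4: p=11, C=32
  Job 5: p=13, C=45
Total completion time = 3 + 10 + 21 + 32 + 45 = 111

111


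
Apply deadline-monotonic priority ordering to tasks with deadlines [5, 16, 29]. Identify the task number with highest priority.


Sort tasks by relative deadline (ascending):
  Task 1: deadline = 5
  Task 2: deadline = 16
  Task 3: deadline = 29
Priority order (highest first): [1, 2, 3]
Highest priority task = 1

1


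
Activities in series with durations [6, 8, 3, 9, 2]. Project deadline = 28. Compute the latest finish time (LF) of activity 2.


LF(activity 2) = deadline - sum of successor durations
Successors: activities 3 through 5 with durations [3, 9, 2]
Sum of successor durations = 14
LF = 28 - 14 = 14

14


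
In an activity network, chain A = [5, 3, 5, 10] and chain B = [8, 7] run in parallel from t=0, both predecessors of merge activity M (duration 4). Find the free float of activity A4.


ES(A4) = sum of predecessors on chain A = 13
EF(A4) = ES + duration = 13 + 10 = 23
Successor of A4 is M. ES(M) = max(sum(A), sum(B)) = max(23, 15) = 23
Free float = ES(successor) - EF(current) = 23 - 23 = 0

0


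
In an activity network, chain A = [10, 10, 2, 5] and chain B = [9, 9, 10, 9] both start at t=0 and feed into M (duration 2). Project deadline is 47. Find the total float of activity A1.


Forward pass: ES(A1) = sum of predecessors on chain A = 0
EF = ES + duration = 0 + 10 = 10
Backward pass: LF(M) = deadline = 47; LS(M) = 47 - 2 = 45
LF(A1) = LS(M) - sum(successors on chain A) = 45 - 17 = 28
LS = LF - duration = 28 - 10 = 18
Total float = LS - ES = 18 - 0 = 18

18


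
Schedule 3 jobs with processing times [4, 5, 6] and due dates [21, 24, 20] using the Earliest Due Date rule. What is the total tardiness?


Sort by due date (EDD order): [(6, 20), (4, 21), (5, 24)]
Compute completion times and tardiness:
  Job 1: p=6, d=20, C=6, tardiness=max(0,6-20)=0
  Job 2: p=4, d=21, C=10, tardiness=max(0,10-21)=0
  Job 3: p=5, d=24, C=15, tardiness=max(0,15-24)=0
Total tardiness = 0

0


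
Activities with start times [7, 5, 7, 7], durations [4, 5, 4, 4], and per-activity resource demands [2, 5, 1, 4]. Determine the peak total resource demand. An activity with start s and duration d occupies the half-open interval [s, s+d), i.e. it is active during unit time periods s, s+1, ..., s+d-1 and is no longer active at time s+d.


Each activity i is active on [start_i, start_i + duration_i).
Compute total resource usage per time slot:
  t=0: active resources = [], total = 0
  t=1: active resources = [], total = 0
  t=2: active resources = [], total = 0
  t=3: active resources = [], total = 0
  t=4: active resources = [], total = 0
  t=5: active resources = [5], total = 5
  t=6: active resources = [5], total = 5
  t=7: active resources = [2, 5, 1, 4], total = 12
  t=8: active resources = [2, 5, 1, 4], total = 12
  t=9: active resources = [2, 5, 1, 4], total = 12
  t=10: active resources = [2, 1, 4], total = 7
Peak resource demand = 12

12


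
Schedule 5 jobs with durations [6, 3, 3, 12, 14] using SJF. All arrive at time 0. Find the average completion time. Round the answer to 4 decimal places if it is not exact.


SJF order (ascending): [3, 3, 6, 12, 14]
Completion times:
  Job 1: burst=3, C=3
  Job 2: burst=3, C=6
  Job 3: burst=6, C=12
  Job 4: burst=12, C=24
  Job 5: burst=14, C=38
Average completion = 83/5 = 16.6

16.6


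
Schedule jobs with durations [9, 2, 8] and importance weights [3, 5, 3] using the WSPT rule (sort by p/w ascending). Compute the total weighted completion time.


Compute p/w ratios and sort ascending (WSPT): [(2, 5), (8, 3), (9, 3)]
Compute weighted completion times:
  Job (p=2,w=5): C=2, w*C=5*2=10
  Job (p=8,w=3): C=10, w*C=3*10=30
  Job (p=9,w=3): C=19, w*C=3*19=57
Total weighted completion time = 97

97


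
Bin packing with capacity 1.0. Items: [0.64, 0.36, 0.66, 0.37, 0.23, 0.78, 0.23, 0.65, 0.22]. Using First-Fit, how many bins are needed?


Place items sequentially using First-Fit:
  Item 0.64 -> new Bin 1
  Item 0.36 -> Bin 1 (now 1.0)
  Item 0.66 -> new Bin 2
  Item 0.37 -> new Bin 3
  Item 0.23 -> Bin 2 (now 0.89)
  Item 0.78 -> new Bin 4
  Item 0.23 -> Bin 3 (now 0.6)
  Item 0.65 -> new Bin 5
  Item 0.22 -> Bin 3 (now 0.82)
Total bins used = 5

5


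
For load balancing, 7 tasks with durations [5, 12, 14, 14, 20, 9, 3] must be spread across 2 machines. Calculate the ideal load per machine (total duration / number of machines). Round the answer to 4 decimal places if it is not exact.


Total processing time = 5 + 12 + 14 + 14 + 20 + 9 + 3 = 77
Number of machines = 2
Ideal balanced load = 77 / 2 = 38.5

38.5


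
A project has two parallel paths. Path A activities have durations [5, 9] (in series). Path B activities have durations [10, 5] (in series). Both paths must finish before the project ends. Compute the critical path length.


Path A total = 5 + 9 = 14
Path B total = 10 + 5 = 15
Critical path = longest path = max(14, 15) = 15

15


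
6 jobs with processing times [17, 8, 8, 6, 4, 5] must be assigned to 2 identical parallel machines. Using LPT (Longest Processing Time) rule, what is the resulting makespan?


Sort jobs in decreasing order (LPT): [17, 8, 8, 6, 5, 4]
Assign each job to the least loaded machine:
  Machine 1: jobs [17, 5, 4], load = 26
  Machine 2: jobs [8, 8, 6], load = 22
Makespan = max load = 26

26


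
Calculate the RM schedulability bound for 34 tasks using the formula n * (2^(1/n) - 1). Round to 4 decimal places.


Compute 2^(1/34) = 1.0205959096
Subtract 1: 1.0205959096 - 1 = 0.0205959096
Multiply by n: 34 * 0.0205959096 = 0.7002609264
Round to 4 dp: 0.7003

0.7003


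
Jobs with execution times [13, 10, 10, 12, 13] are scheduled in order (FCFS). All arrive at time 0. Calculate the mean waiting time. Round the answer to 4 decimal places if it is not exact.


FCFS order (as given): [13, 10, 10, 12, 13]
Waiting times:
  Job 1: wait = 0
  Job 2: wait = 13
  Job 3: wait = 23
  Job 4: wait = 33
  Job 5: wait = 45
Sum of waiting times = 114
Average waiting time = 114/5 = 22.8

22.8


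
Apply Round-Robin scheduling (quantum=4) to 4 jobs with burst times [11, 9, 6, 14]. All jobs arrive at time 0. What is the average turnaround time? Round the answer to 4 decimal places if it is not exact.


Time quantum = 4
Execution trace:
  J1 runs 4 units, time = 4
  J2 runs 4 units, time = 8
  J3 runs 4 units, time = 12
  J4 runs 4 units, time = 16
  J1 runs 4 units, time = 20
  J2 runs 4 units, time = 24
  J3 runs 2 units, time = 26
  J4 runs 4 units, time = 30
  J1 runs 3 units, time = 33
  J2 runs 1 units, time = 34
  J4 runs 4 units, time = 38
  J4 runs 2 units, time = 40
Finish times: [33, 34, 26, 40]
Average turnaround = 133/4 = 33.25

33.25


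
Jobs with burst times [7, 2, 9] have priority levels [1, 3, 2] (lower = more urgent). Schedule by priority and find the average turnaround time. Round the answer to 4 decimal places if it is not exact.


Sort by priority (ascending = highest first):
Order: [(1, 7), (2, 9), (3, 2)]
Completion times:
  Priority 1, burst=7, C=7
  Priority 2, burst=9, C=16
  Priority 3, burst=2, C=18
Average turnaround = 41/3 = 13.6667

13.6667


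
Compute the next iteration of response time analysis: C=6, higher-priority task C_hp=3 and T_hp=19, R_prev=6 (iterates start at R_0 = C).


R_next = C + ceil(R_prev / T_hp) * C_hp
ceil(6 / 19) = ceil(0.3158) = 1
Interference = 1 * 3 = 3
R_next = 6 + 3 = 9

9


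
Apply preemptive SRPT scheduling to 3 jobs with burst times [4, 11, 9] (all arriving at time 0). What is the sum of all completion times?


Since all jobs arrive at t=0, SRPT equals SPT ordering.
SPT order: [4, 9, 11]
Completion times:
  Job 1: p=4, C=4
  Job 2: p=9, C=13
  Job 3: p=11, C=24
Total completion time = 4 + 13 + 24 = 41

41


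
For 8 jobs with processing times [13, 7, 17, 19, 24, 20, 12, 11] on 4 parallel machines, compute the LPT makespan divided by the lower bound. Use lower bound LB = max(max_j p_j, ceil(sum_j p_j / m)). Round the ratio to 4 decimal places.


LPT order: [24, 20, 19, 17, 13, 12, 11, 7]
Machine loads after assignment: [31, 31, 31, 30]
LPT makespan = 31
Lower bound = max(max_job, ceil(total/4)) = max(24, 31) = 31
Ratio = 31 / 31 = 1.0

1.0


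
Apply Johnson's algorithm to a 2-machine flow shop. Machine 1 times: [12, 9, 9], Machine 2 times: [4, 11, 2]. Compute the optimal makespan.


Apply Johnson's rule:
  Group 1 (a <= b): [(2, 9, 11)]
  Group 2 (a > b): [(1, 12, 4), (3, 9, 2)]
Optimal job order: [2, 1, 3]
Schedule:
  Job 2: M1 done at 9, M2 done at 20
  Job 1: M1 done at 21, M2 done at 25
  Job 3: M1 done at 30, M2 done at 32
Makespan = 32

32


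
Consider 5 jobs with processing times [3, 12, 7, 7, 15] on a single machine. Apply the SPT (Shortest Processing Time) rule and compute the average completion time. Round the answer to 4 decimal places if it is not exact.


Sort jobs by processing time (SPT order): [3, 7, 7, 12, 15]
Compute completion times sequentially:
  Job 1: processing = 3, completes at 3
  Job 2: processing = 7, completes at 10
  Job 3: processing = 7, completes at 17
  Job 4: processing = 12, completes at 29
  Job 5: processing = 15, completes at 44
Sum of completion times = 103
Average completion time = 103/5 = 20.6

20.6


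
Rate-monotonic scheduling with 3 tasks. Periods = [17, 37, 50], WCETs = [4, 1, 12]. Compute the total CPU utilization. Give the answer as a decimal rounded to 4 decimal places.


Compute individual utilizations (exact fractions):
  Task 1: C/T = 4/17 (approx. 0.2353)
  Task 2: C/T = 1/37 (approx. 0.027)
  Task 3: C/T = 12/50 = 6/25 (approx. 0.24)
Total utilization U = 4/17 + 1/37 + 6/25 = 7899/15725
Rounded to 4 decimal places: U = 0.5023
RM (Liu & Layland) bound for 3 tasks = 0.779763; compare with U = 7899/15725 (approx. 0.502321)
U <= bound, so schedulable by RM sufficient condition.

0.5023


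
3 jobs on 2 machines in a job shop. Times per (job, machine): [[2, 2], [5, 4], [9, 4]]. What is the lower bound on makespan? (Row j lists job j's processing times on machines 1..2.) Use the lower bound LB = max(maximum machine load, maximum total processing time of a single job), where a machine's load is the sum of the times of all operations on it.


Machine loads:
  Machine 1: 2 + 5 + 9 = 16
  Machine 2: 2 + 4 + 4 = 10
Max machine load = 16
Job totals:
  Job 1: 4
  Job 2: 9
  Job 3: 13
Max job total = 13
Lower bound = max(16, 13) = 16

16


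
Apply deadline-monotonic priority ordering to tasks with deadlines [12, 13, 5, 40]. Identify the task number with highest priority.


Sort tasks by relative deadline (ascending):
  Task 3: deadline = 5
  Task 1: deadline = 12
  Task 2: deadline = 13
  Task 4: deadline = 40
Priority order (highest first): [3, 1, 2, 4]
Highest priority task = 3

3


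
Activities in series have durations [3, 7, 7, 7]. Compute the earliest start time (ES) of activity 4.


Activity 4 starts after activities 1 through 3 complete.
Predecessor durations: [3, 7, 7]
ES = 3 + 7 + 7 = 17

17


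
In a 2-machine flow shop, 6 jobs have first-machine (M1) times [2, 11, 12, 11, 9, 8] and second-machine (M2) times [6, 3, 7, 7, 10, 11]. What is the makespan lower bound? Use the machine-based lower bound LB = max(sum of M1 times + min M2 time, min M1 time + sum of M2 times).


LB1 = sum(M1 times) + min(M2 times) = 53 + 3 = 56
LB2 = min(M1 times) + sum(M2 times) = 2 + 44 = 46
Lower bound = max(LB1, LB2) = max(56, 46) = 56

56


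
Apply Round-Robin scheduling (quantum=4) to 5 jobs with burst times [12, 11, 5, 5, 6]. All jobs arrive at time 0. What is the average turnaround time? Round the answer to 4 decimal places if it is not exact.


Time quantum = 4
Execution trace:
  J1 runs 4 units, time = 4
  J2 runs 4 units, time = 8
  J3 runs 4 units, time = 12
  J4 runs 4 units, time = 16
  J5 runs 4 units, time = 20
  J1 runs 4 units, time = 24
  J2 runs 4 units, time = 28
  J3 runs 1 units, time = 29
  J4 runs 1 units, time = 30
  J5 runs 2 units, time = 32
  J1 runs 4 units, time = 36
  J2 runs 3 units, time = 39
Finish times: [36, 39, 29, 30, 32]
Average turnaround = 166/5 = 33.2

33.2


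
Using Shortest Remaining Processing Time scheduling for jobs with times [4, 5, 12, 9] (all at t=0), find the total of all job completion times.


Since all jobs arrive at t=0, SRPT equals SPT ordering.
SPT order: [4, 5, 9, 12]
Completion times:
  Job 1: p=4, C=4
  Job 2: p=5, C=9
  Job 3: p=9, C=18
  Job 4: p=12, C=30
Total completion time = 4 + 9 + 18 + 30 = 61

61


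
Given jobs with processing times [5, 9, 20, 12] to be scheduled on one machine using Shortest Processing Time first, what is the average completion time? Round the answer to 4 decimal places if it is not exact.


Sort jobs by processing time (SPT order): [5, 9, 12, 20]
Compute completion times sequentially:
  Job 1: processing = 5, completes at 5
  Job 2: processing = 9, completes at 14
  Job 3: processing = 12, completes at 26
  Job 4: processing = 20, completes at 46
Sum of completion times = 91
Average completion time = 91/4 = 22.75

22.75


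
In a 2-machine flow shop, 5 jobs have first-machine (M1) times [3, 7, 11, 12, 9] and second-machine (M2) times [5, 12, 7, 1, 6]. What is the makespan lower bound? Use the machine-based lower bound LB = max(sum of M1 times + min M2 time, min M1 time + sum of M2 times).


LB1 = sum(M1 times) + min(M2 times) = 42 + 1 = 43
LB2 = min(M1 times) + sum(M2 times) = 3 + 31 = 34
Lower bound = max(LB1, LB2) = max(43, 34) = 43

43


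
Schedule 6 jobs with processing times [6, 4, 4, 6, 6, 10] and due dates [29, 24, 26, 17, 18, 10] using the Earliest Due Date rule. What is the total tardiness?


Sort by due date (EDD order): [(10, 10), (6, 17), (6, 18), (4, 24), (4, 26), (6, 29)]
Compute completion times and tardiness:
  Job 1: p=10, d=10, C=10, tardiness=max(0,10-10)=0
  Job 2: p=6, d=17, C=16, tardiness=max(0,16-17)=0
  Job 3: p=6, d=18, C=22, tardiness=max(0,22-18)=4
  Job 4: p=4, d=24, C=26, tardiness=max(0,26-24)=2
  Job 5: p=4, d=26, C=30, tardiness=max(0,30-26)=4
  Job 6: p=6, d=29, C=36, tardiness=max(0,36-29)=7
Total tardiness = 17

17


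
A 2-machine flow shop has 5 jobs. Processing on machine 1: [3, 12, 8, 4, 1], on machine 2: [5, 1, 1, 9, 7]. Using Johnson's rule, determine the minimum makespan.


Apply Johnson's rule:
  Group 1 (a <= b): [(5, 1, 7), (1, 3, 5), (4, 4, 9)]
  Group 2 (a > b): [(2, 12, 1), (3, 8, 1)]
Optimal job order: [5, 1, 4, 2, 3]
Schedule:
  Job 5: M1 done at 1, M2 done at 8
  Job 1: M1 done at 4, M2 done at 13
  Job 4: M1 done at 8, M2 done at 22
  Job 2: M1 done at 20, M2 done at 23
  Job 3: M1 done at 28, M2 done at 29
Makespan = 29

29


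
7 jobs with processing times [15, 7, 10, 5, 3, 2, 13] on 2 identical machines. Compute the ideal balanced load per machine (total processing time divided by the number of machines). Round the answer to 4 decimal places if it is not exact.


Total processing time = 15 + 7 + 10 + 5 + 3 + 2 + 13 = 55
Number of machines = 2
Ideal balanced load = 55 / 2 = 27.5

27.5


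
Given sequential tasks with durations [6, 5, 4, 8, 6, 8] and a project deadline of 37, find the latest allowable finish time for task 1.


LF(activity 1) = deadline - sum of successor durations
Successors: activities 2 through 6 with durations [5, 4, 8, 6, 8]
Sum of successor durations = 31
LF = 37 - 31 = 6

6


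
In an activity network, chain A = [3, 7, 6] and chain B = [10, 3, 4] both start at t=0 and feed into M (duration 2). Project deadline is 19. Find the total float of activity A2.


Forward pass: ES(A2) = sum of predecessors on chain A = 3
EF = ES + duration = 3 + 7 = 10
Backward pass: LF(M) = deadline = 19; LS(M) = 19 - 2 = 17
LF(A2) = LS(M) - sum(successors on chain A) = 17 - 6 = 11
LS = LF - duration = 11 - 7 = 4
Total float = LS - ES = 4 - 3 = 1

1


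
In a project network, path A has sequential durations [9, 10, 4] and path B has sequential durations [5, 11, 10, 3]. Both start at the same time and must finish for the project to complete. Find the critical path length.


Path A total = 9 + 10 + 4 = 23
Path B total = 5 + 11 + 10 + 3 = 29
Critical path = longest path = max(23, 29) = 29

29


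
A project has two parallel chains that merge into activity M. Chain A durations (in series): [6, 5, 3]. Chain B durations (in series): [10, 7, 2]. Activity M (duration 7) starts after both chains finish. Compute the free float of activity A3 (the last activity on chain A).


ES(A3) = sum of predecessors on chain A = 11
EF(A3) = ES + duration = 11 + 3 = 14
Successor of A3 is M. ES(M) = max(sum(A), sum(B)) = max(14, 19) = 19
Free float = ES(successor) - EF(current) = 19 - 14 = 5

5


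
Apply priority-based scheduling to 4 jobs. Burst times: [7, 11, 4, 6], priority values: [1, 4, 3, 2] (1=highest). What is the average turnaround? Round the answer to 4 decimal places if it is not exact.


Sort by priority (ascending = highest first):
Order: [(1, 7), (2, 6), (3, 4), (4, 11)]
Completion times:
  Priority 1, burst=7, C=7
  Priority 2, burst=6, C=13
  Priority 3, burst=4, C=17
  Priority 4, burst=11, C=28
Average turnaround = 65/4 = 16.25

16.25


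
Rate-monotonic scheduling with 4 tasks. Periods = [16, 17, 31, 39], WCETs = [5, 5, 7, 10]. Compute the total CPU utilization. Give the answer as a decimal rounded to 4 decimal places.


Compute individual utilizations (exact fractions):
  Task 1: C/T = 5/16 (approx. 0.3125)
  Task 2: C/T = 5/17 (approx. 0.2941)
  Task 3: C/T = 7/31 (approx. 0.2258)
  Task 4: C/T = 10/39 (approx. 0.2564)
Total utilization U = 5/16 + 5/17 + 7/31 + 10/39 = 358061/328848
Rounded to 4 decimal places: U = 1.0888
RM (Liu & Layland) bound for 4 tasks = 0.756828; compare with U = 358061/328848 (approx. 1.088834)
U > 1, so the task set is not schedulable (processor overloaded).

1.0888


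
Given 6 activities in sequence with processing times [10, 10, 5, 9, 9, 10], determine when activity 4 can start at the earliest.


Activity 4 starts after activities 1 through 3 complete.
Predecessor durations: [10, 10, 5]
ES = 10 + 10 + 5 = 25

25


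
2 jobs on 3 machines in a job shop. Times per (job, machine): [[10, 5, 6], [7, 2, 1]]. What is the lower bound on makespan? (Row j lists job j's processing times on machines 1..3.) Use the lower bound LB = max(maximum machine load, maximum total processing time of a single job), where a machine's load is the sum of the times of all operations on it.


Machine loads:
  Machine 1: 10 + 7 = 17
  Machine 2: 5 + 2 = 7
  Machine 3: 6 + 1 = 7
Max machine load = 17
Job totals:
  Job 1: 21
  Job 2: 10
Max job total = 21
Lower bound = max(17, 21) = 21

21


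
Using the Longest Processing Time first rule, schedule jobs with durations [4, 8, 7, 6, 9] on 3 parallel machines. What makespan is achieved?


Sort jobs in decreasing order (LPT): [9, 8, 7, 6, 4]
Assign each job to the least loaded machine:
  Machine 1: jobs [9], load = 9
  Machine 2: jobs [8, 4], load = 12
  Machine 3: jobs [7, 6], load = 13
Makespan = max load = 13

13


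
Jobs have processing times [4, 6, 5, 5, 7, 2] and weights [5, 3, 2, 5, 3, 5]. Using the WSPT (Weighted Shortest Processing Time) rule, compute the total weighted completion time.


Compute p/w ratios and sort ascending (WSPT): [(2, 5), (4, 5), (5, 5), (6, 3), (7, 3), (5, 2)]
Compute weighted completion times:
  Job (p=2,w=5): C=2, w*C=5*2=10
  Job (p=4,w=5): C=6, w*C=5*6=30
  Job (p=5,w=5): C=11, w*C=5*11=55
  Job (p=6,w=3): C=17, w*C=3*17=51
  Job (p=7,w=3): C=24, w*C=3*24=72
  Job (p=5,w=2): C=29, w*C=2*29=58
Total weighted completion time = 276

276


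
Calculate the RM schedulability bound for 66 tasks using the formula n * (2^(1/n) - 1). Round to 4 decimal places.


Compute 2^(1/66) = 1.0105575720
Subtract 1: 1.0105575720 - 1 = 0.0105575720
Multiply by n: 66 * 0.0105575720 = 0.6967997520
Round to 4 dp: 0.6968

0.6968


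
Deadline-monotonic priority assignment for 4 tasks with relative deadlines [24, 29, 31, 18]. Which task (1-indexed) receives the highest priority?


Sort tasks by relative deadline (ascending):
  Task 4: deadline = 18
  Task 1: deadline = 24
  Task 2: deadline = 29
  Task 3: deadline = 31
Priority order (highest first): [4, 1, 2, 3]
Highest priority task = 4

4


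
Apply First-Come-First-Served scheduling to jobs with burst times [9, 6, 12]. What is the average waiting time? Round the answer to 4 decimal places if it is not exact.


FCFS order (as given): [9, 6, 12]
Waiting times:
  Job 1: wait = 0
  Job 2: wait = 9
  Job 3: wait = 15
Sum of waiting times = 24
Average waiting time = 24/3 = 8.0

8.0


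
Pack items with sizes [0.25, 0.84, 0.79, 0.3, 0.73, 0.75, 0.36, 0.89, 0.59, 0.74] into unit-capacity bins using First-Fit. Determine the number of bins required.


Place items sequentially using First-Fit:
  Item 0.25 -> new Bin 1
  Item 0.84 -> new Bin 2
  Item 0.79 -> new Bin 3
  Item 0.3 -> Bin 1 (now 0.55)
  Item 0.73 -> new Bin 4
  Item 0.75 -> new Bin 5
  Item 0.36 -> Bin 1 (now 0.91)
  Item 0.89 -> new Bin 6
  Item 0.59 -> new Bin 7
  Item 0.74 -> new Bin 8
Total bins used = 8

8


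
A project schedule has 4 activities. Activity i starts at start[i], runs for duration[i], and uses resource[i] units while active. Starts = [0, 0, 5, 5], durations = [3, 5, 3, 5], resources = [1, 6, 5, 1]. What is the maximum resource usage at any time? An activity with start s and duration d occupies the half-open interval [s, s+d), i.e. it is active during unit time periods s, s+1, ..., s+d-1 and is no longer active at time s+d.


Each activity i is active on [start_i, start_i + duration_i).
Compute total resource usage per time slot:
  t=0: active resources = [1, 6], total = 7
  t=1: active resources = [1, 6], total = 7
  t=2: active resources = [1, 6], total = 7
  t=3: active resources = [6], total = 6
  t=4: active resources = [6], total = 6
  t=5: active resources = [5, 1], total = 6
  t=6: active resources = [5, 1], total = 6
  t=7: active resources = [5, 1], total = 6
  t=8: active resources = [1], total = 1
  t=9: active resources = [1], total = 1
Peak resource demand = 7

7


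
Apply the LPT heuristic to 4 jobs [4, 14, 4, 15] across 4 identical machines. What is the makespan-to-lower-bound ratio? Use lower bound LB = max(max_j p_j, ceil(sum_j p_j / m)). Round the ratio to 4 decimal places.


LPT order: [15, 14, 4, 4]
Machine loads after assignment: [15, 14, 4, 4]
LPT makespan = 15
Lower bound = max(max_job, ceil(total/4)) = max(15, 10) = 15
Ratio = 15 / 15 = 1.0

1.0


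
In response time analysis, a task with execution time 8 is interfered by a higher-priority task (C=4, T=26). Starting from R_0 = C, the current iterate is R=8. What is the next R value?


R_next = C + ceil(R_prev / T_hp) * C_hp
ceil(8 / 26) = ceil(0.3077) = 1
Interference = 1 * 4 = 4
R_next = 8 + 4 = 12

12


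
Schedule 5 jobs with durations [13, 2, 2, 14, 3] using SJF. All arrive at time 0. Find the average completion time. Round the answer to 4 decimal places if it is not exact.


SJF order (ascending): [2, 2, 3, 13, 14]
Completion times:
  Job 1: burst=2, C=2
  Job 2: burst=2, C=4
  Job 3: burst=3, C=7
  Job 4: burst=13, C=20
  Job 5: burst=14, C=34
Average completion = 67/5 = 13.4

13.4


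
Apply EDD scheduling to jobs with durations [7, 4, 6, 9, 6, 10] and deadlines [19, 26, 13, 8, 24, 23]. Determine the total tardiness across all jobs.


Sort by due date (EDD order): [(9, 8), (6, 13), (7, 19), (10, 23), (6, 24), (4, 26)]
Compute completion times and tardiness:
  Job 1: p=9, d=8, C=9, tardiness=max(0,9-8)=1
  Job 2: p=6, d=13, C=15, tardiness=max(0,15-13)=2
  Job 3: p=7, d=19, C=22, tardiness=max(0,22-19)=3
  Job 4: p=10, d=23, C=32, tardiness=max(0,32-23)=9
  Job 5: p=6, d=24, C=38, tardiness=max(0,38-24)=14
  Job 6: p=4, d=26, C=42, tardiness=max(0,42-26)=16
Total tardiness = 45

45


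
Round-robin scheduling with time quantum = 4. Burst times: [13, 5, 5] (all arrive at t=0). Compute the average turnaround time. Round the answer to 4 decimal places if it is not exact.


Time quantum = 4
Execution trace:
  J1 runs 4 units, time = 4
  J2 runs 4 units, time = 8
  J3 runs 4 units, time = 12
  J1 runs 4 units, time = 16
  J2 runs 1 units, time = 17
  J3 runs 1 units, time = 18
  J1 runs 4 units, time = 22
  J1 runs 1 units, time = 23
Finish times: [23, 17, 18]
Average turnaround = 58/3 = 19.3333

19.3333


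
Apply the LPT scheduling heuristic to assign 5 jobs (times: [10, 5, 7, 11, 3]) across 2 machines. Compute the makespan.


Sort jobs in decreasing order (LPT): [11, 10, 7, 5, 3]
Assign each job to the least loaded machine:
  Machine 1: jobs [11, 5, 3], load = 19
  Machine 2: jobs [10, 7], load = 17
Makespan = max load = 19

19


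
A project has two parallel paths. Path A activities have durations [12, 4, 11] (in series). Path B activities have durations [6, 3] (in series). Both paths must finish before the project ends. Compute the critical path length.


Path A total = 12 + 4 + 11 = 27
Path B total = 6 + 3 = 9
Critical path = longest path = max(27, 9) = 27

27


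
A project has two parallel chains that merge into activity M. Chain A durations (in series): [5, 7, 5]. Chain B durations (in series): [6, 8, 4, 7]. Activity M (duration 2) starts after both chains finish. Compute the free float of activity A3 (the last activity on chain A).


ES(A3) = sum of predecessors on chain A = 12
EF(A3) = ES + duration = 12 + 5 = 17
Successor of A3 is M. ES(M) = max(sum(A), sum(B)) = max(17, 25) = 25
Free float = ES(successor) - EF(current) = 25 - 17 = 8

8


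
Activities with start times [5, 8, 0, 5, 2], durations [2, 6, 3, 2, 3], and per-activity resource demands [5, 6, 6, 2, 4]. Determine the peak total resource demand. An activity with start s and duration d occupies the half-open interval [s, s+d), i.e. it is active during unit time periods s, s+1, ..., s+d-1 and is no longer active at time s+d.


Each activity i is active on [start_i, start_i + duration_i).
Compute total resource usage per time slot:
  t=0: active resources = [6], total = 6
  t=1: active resources = [6], total = 6
  t=2: active resources = [6, 4], total = 10
  t=3: active resources = [4], total = 4
  t=4: active resources = [4], total = 4
  t=5: active resources = [5, 2], total = 7
  t=6: active resources = [5, 2], total = 7
  t=7: active resources = [], total = 0
  t=8: active resources = [6], total = 6
  t=9: active resources = [6], total = 6
  t=10: active resources = [6], total = 6
  t=11: active resources = [6], total = 6
  t=12: active resources = [6], total = 6
  t=13: active resources = [6], total = 6
Peak resource demand = 10

10


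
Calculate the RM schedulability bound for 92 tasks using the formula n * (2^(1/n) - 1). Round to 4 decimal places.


Compute 2^(1/92) = 1.0075626620
Subtract 1: 1.0075626620 - 1 = 0.0075626620
Multiply by n: 92 * 0.0075626620 = 0.6957649040
Round to 4 dp: 0.6958

0.6958


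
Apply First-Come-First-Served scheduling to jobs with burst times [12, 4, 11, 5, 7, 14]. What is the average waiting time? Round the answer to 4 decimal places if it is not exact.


FCFS order (as given): [12, 4, 11, 5, 7, 14]
Waiting times:
  Job 1: wait = 0
  Job 2: wait = 12
  Job 3: wait = 16
  Job 4: wait = 27
  Job 5: wait = 32
  Job 6: wait = 39
Sum of waiting times = 126
Average waiting time = 126/6 = 21.0

21.0


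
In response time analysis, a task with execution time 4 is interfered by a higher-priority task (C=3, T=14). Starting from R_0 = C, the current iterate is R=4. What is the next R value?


R_next = C + ceil(R_prev / T_hp) * C_hp
ceil(4 / 14) = ceil(0.2857) = 1
Interference = 1 * 3 = 3
R_next = 4 + 3 = 7

7


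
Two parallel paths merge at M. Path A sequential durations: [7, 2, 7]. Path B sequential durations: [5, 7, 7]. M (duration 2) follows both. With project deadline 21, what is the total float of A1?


Forward pass: ES(A1) = sum of predecessors on chain A = 0
EF = ES + duration = 0 + 7 = 7
Backward pass: LF(M) = deadline = 21; LS(M) = 21 - 2 = 19
LF(A1) = LS(M) - sum(successors on chain A) = 19 - 9 = 10
LS = LF - duration = 10 - 7 = 3
Total float = LS - ES = 3 - 0 = 3

3


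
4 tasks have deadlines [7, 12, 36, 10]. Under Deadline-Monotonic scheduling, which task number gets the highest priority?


Sort tasks by relative deadline (ascending):
  Task 1: deadline = 7
  Task 4: deadline = 10
  Task 2: deadline = 12
  Task 3: deadline = 36
Priority order (highest first): [1, 4, 2, 3]
Highest priority task = 1

1


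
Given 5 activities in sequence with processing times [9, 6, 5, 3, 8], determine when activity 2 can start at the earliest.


Activity 2 starts after activities 1 through 1 complete.
Predecessor durations: [9]
ES = 9 = 9

9


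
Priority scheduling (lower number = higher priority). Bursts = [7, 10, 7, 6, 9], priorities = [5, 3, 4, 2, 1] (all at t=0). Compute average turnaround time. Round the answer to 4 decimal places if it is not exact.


Sort by priority (ascending = highest first):
Order: [(1, 9), (2, 6), (3, 10), (4, 7), (5, 7)]
Completion times:
  Priority 1, burst=9, C=9
  Priority 2, burst=6, C=15
  Priority 3, burst=10, C=25
  Priority 4, burst=7, C=32
  Priority 5, burst=7, C=39
Average turnaround = 120/5 = 24.0

24.0


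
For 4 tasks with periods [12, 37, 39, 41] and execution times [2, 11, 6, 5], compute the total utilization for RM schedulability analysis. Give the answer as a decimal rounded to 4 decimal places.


Compute individual utilizations (exact fractions):
  Task 1: C/T = 2/12 = 1/6 (approx. 0.1667)
  Task 2: C/T = 11/37 (approx. 0.2973)
  Task 3: C/T = 6/39 = 2/13 (approx. 0.1538)
  Task 4: C/T = 5/41 (approx. 0.122)
Total utilization U = 1/6 + 11/37 + 2/13 + 5/41 = 87533/118326
Rounded to 4 decimal places: U = 0.7398
RM (Liu & Layland) bound for 4 tasks = 0.756828; compare with U = 87533/118326 (approx. 0.739761)
U <= bound, so schedulable by RM sufficient condition.

0.7398


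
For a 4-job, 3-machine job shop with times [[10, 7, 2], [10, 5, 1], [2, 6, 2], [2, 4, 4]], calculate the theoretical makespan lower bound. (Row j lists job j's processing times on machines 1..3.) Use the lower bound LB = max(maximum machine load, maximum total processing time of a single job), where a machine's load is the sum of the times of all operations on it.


Machine loads:
  Machine 1: 10 + 10 + 2 + 2 = 24
  Machine 2: 7 + 5 + 6 + 4 = 22
  Machine 3: 2 + 1 + 2 + 4 = 9
Max machine load = 24
Job totals:
  Job 1: 19
  Job 2: 16
  Job 3: 10
  Job 4: 10
Max job total = 19
Lower bound = max(24, 19) = 24

24


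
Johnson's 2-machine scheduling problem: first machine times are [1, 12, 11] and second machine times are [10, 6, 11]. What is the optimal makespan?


Apply Johnson's rule:
  Group 1 (a <= b): [(1, 1, 10), (3, 11, 11)]
  Group 2 (a > b): [(2, 12, 6)]
Optimal job order: [1, 3, 2]
Schedule:
  Job 1: M1 done at 1, M2 done at 11
  Job 3: M1 done at 12, M2 done at 23
  Job 2: M1 done at 24, M2 done at 30
Makespan = 30

30


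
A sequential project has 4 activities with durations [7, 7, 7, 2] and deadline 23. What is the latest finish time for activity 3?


LF(activity 3) = deadline - sum of successor durations
Successors: activities 4 through 4 with durations [2]
Sum of successor durations = 2
LF = 23 - 2 = 21

21


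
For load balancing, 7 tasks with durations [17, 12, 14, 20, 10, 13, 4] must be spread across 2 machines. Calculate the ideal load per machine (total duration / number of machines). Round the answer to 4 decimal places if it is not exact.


Total processing time = 17 + 12 + 14 + 20 + 10 + 13 + 4 = 90
Number of machines = 2
Ideal balanced load = 90 / 2 = 45.0

45.0


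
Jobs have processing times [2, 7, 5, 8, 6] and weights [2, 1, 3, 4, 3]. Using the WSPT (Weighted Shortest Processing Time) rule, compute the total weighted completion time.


Compute p/w ratios and sort ascending (WSPT): [(2, 2), (5, 3), (8, 4), (6, 3), (7, 1)]
Compute weighted completion times:
  Job (p=2,w=2): C=2, w*C=2*2=4
  Job (p=5,w=3): C=7, w*C=3*7=21
  Job (p=8,w=4): C=15, w*C=4*15=60
  Job (p=6,w=3): C=21, w*C=3*21=63
  Job (p=7,w=1): C=28, w*C=1*28=28
Total weighted completion time = 176

176


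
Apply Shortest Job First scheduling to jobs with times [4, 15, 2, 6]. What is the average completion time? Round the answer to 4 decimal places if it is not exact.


SJF order (ascending): [2, 4, 6, 15]
Completion times:
  Job 1: burst=2, C=2
  Job 2: burst=4, C=6
  Job 3: burst=6, C=12
  Job 4: burst=15, C=27
Average completion = 47/4 = 11.75

11.75


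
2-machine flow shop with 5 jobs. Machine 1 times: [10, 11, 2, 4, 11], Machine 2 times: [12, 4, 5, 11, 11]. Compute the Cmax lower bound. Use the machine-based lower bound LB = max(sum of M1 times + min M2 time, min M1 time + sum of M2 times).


LB1 = sum(M1 times) + min(M2 times) = 38 + 4 = 42
LB2 = min(M1 times) + sum(M2 times) = 2 + 43 = 45
Lower bound = max(LB1, LB2) = max(42, 45) = 45

45


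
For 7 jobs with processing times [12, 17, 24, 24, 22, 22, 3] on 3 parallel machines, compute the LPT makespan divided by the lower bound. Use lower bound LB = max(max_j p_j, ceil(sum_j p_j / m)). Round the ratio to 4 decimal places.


LPT order: [24, 24, 22, 22, 17, 12, 3]
Machine loads after assignment: [41, 39, 44]
LPT makespan = 44
Lower bound = max(max_job, ceil(total/3)) = max(24, 42) = 42
Ratio = 44 / 42 = 1.0476

1.0476


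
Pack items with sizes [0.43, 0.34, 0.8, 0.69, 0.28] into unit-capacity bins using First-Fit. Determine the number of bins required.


Place items sequentially using First-Fit:
  Item 0.43 -> new Bin 1
  Item 0.34 -> Bin 1 (now 0.77)
  Item 0.8 -> new Bin 2
  Item 0.69 -> new Bin 3
  Item 0.28 -> Bin 3 (now 0.97)
Total bins used = 3

3


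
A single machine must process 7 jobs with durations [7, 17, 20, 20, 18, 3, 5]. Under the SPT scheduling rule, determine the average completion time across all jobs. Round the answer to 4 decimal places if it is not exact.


Sort jobs by processing time (SPT order): [3, 5, 7, 17, 18, 20, 20]
Compute completion times sequentially:
  Job 1: processing = 3, completes at 3
  Job 2: processing = 5, completes at 8
  Job 3: processing = 7, completes at 15
  Job 4: processing = 17, completes at 32
  Job 5: processing = 18, completes at 50
  Job 6: processing = 20, completes at 70
  Job 7: processing = 20, completes at 90
Sum of completion times = 268
Average completion time = 268/7 = 38.2857

38.2857
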